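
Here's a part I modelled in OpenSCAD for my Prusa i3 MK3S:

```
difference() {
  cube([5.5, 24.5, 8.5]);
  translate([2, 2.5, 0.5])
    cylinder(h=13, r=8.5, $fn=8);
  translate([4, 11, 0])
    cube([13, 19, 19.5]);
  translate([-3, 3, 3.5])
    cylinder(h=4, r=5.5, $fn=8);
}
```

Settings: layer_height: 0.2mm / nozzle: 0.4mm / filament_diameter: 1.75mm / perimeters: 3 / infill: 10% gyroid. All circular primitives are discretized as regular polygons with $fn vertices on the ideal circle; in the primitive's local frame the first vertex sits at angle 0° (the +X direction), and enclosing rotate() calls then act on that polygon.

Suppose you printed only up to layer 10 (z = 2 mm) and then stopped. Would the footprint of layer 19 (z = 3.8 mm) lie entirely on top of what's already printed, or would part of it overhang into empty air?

Compare the two slices. At z = 2: the cube is present — its section is the full 5.5×24.5 rectangle (area 134.75 mm²); the r=8.5 cylinder at (2, 2.5) gives a regular 8-gon of circumradius 8.5 (constant along its height) (area = (8/2)·8.500²·sin(360°/8) = 204.35 mm²); the cube at (4, 11) is present — its section is the full 13×19 rectangle (area 247.00 mm²); the cylinder at (-3, 3) is absent (z outside [3.5, 7.5]); After the difference (first − rest): starting from the 5.5×24.5 cube (134.75 mm²), the r=8.5 cylinder at (2, 2.5) partially overlaps it — only the 57.13 mm² overlap (of its 204.35 mm²) is removed, clipping the outline; the 13×19 cube at (4, 11) partially overlaps it — only the 20.25 mm² overlap (of its 247.00 mm²) is removed, clipping the outline — area = 57.37 mm². At z = 3.8: the cube (footprint 5.5×24.5) is included at this height (area 134.75 mm²); the r=8.5 cylinder at (2, 2.5) contributes a regular 8-gon of circumradius 8.5 (area = (8/2)·8.500²·sin(360°/8) = 204.35 mm²); the 13×19 cube at (4, 11) contributes its full rectangle (area 247.00 mm²); the cylinder at (-3, 3): section is a regular 8-gon, circumradius r=5.5 (area = (8/2)·5.500²·sin(360°/8) = 85.56 mm²); Subtracting the remaining from the first: starting from the 5.5×24.5 cube (134.75 mm²), the r=8.5 cylinder at (2, 2.5) partially overlaps it — only the 57.13 mm² overlap (of its 204.35 mm²) is removed, clipping the outline; the 13×19 cube at (4, 11) partially overlaps it — only the 20.25 mm² overlap (of its 247.00 mm²) is removed, clipping the outline; the r=5.5 cylinder at (-3, 3) misses the remaining region (no effect) — area = 57.37 mm². Checking containment: the cross-section at z = 3.8 is a subset of the cross-section at z = 2.

entirely on top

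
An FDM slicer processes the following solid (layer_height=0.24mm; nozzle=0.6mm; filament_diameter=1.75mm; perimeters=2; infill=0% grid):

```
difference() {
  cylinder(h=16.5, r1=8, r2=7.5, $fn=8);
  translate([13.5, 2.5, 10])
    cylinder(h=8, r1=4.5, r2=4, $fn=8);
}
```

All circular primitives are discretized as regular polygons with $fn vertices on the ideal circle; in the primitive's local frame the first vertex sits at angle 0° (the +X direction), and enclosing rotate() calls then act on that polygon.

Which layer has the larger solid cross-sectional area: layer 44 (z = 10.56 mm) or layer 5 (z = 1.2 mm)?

Layer 44 (z = 10.56): the cone: at t=0.640 of its height the radius interpolates to r₁+(r₂−r₁)t = 7.680, giving a regular 8-gon of that circumradius (area = (8/2)·7.680²·sin(360°/8) = 166.83 mm²); the cone at (13.5, 2.5) contributes a regular 8-gon of circumradius 4.465 (interpolated between r1=4.5 and r2=4 at t=0.070) (area = (8/2)·4.465²·sin(360°/8) = 56.39 mm²); Subtracting the remaining from the first: starting from the cone (166.83 mm²), the cone at (13.5, 2.5) misses the remaining region (no effect) — area = 166.83 mm². So its area = 166.83 mm². Layer 5 (z = 1.2): the cone contributes a regular 8-gon of circumradius 7.964 (interpolated between r1=8 and r2=7.5 at t=0.073) (area = (8/2)·7.964²·sin(360°/8) = 179.38 mm²); the cone at (13.5, 2.5) is absent (z outside [10, 18]); After the difference (first − rest): none of the subtracted shapes is present at this height, so the cone is unchanged — area = 179.38 mm². So its area = 179.38 mm². Layer 5 is larger (179.38 vs 166.83 mm²).

layer 5 (z = 1.2 mm)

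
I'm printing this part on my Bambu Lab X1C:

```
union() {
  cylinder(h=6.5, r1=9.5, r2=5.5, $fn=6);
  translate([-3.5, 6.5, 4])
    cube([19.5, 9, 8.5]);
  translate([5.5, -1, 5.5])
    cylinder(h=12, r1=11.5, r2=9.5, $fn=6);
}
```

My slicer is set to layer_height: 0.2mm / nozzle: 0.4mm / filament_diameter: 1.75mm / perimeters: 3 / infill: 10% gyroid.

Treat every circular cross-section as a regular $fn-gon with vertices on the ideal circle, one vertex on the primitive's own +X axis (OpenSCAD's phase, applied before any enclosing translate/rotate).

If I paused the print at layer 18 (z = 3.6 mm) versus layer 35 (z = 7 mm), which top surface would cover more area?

layer 35 (z = 7 mm)

Layer 18 (z = 3.6): the cone: at t=0.554 of its height the radius interpolates to r₁+(r₂−r₁)t = 7.285, giving a regular 6-gon of that circumradius (area = (6/2)·7.285²·sin(360°/6) = 137.87 mm²); the cube at (-3.5, 6.5) is absent (z outside [4, 12.5]); the cone at (5.5, -1) is not intersected at this z (z outside [5.5, 17.5]); Combining (union): only the cone is present, so the union is just that shape — area = 137.87 mm². So its area = 137.87 mm². Layer 35 (z = 7): the cone is not intersected at this z (z outside [0, 6.5]); the cube at (-3.5, 6.5) is present — its section is the full 19.5×9 rectangle (area 175.50 mm²); the cone at (5.5, -1) contributes a regular 6-gon of circumradius 11.250 (interpolated between r1=11.5 and r2=9.5 at t=0.125) (area = (6/2)·11.250²·sin(360°/6) = 328.82 mm²); Merging all regions: the regions partially overlap — summed areas 504.32 mm² minus the doubly-counted overlap 28.14 mm² gives 476.18 mm² — area = 476.18 mm². So its area = 476.18 mm². Layer 35 is larger (476.18 vs 137.87 mm²).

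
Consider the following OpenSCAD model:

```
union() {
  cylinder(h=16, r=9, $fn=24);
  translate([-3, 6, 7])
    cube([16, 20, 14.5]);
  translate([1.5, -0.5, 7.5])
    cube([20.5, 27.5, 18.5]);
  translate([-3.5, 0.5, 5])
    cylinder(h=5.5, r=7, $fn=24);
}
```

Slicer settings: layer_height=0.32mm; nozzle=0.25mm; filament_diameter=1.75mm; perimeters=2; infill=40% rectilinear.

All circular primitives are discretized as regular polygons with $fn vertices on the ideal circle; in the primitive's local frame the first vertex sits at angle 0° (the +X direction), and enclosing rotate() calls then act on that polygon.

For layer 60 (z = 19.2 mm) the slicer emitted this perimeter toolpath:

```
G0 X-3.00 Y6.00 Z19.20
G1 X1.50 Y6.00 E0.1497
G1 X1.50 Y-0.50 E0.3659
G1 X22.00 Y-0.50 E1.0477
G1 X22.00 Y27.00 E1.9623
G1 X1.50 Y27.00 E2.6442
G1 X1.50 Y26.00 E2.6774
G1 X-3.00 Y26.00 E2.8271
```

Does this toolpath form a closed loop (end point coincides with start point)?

no

Start point (G0): (-3.00, 6.00). End point (last G1): the path does not return to the start — open.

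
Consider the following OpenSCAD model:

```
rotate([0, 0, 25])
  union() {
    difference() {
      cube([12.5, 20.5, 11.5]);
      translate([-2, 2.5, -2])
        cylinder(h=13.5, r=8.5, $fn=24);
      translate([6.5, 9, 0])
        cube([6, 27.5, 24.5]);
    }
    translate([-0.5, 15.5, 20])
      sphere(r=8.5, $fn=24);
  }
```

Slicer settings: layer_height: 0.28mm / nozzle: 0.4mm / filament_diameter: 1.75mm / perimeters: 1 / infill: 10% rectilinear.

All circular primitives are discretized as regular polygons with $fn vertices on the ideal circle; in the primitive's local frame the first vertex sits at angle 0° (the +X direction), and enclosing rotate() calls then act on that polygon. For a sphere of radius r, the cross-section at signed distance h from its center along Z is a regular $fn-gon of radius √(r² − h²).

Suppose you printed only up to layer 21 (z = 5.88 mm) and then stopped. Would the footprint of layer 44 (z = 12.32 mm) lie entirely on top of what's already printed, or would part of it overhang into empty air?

part overhangs

Compare the two slices. At z = 5.88: the 12.5×20.5 cube contributes its full rectangle (area 256.25 mm²); the r=8.5 cylinder at (-2, 2.5) contributes a regular 24-gon of circumradius 8.5 (area = (24/2)·8.500²·sin(360°/24) = 224.40 mm²); the cube at (6.5, 9) is present — its section is the full 6×27.5 rectangle (area 165.00 mm²); After the difference (first − rest): starting from the 12.5×20.5 cube (256.25 mm²), the r=8.5 cylinder at (-2, 2.5) partially overlaps it — only the 55.19 mm² overlap (of its 224.40 mm²) is removed, clipping the outline; the 6×27.5 cube at (6.5, 9) partially overlaps it — only the 69.00 mm² overlap (of its 165.00 mm²) is removed, clipping the outline — area = 132.06 mm²; the sphere at (-0.5, 15.5) does not reach this height (|z−center|=14.120 > r=8.5); Merging all regions: only that combined region is present, so the union is just that shape — area = 132.06 mm²; (rotated 25° about Z; rotation is an isometry so areas/perimeters/island counts are preserved). At z = 12.32: the cube does not reach this height (z outside [0, 11.5]); the cylinder at (-2, 2.5) is not intersected at this z (z outside [-2, 11.5]); the cube at (6.5, 9) is present — its section is the full 6×27.5 rectangle (area 165.00 mm²); After the difference (first − rest): the first operand is absent here, so nothing remains; the r=8.5 sphere at (-0.5, 15.5) contributes a regular 24-gon of circumradius √(8.5²−7.68²) = 3.642 (area = (24/2)·3.642²·sin(360°/24) = 41.21 mm²); Combining (union): only the r=8.5 sphere at (-0.5, 15.5) is present, so the union is just that shape — area = 41.21 mm²; (rotated 25° about Z; rotation is an isometry so areas/perimeters/island counts are preserved). Checking containment: at z = 12.32 the cross-section extends beyond the z = 5.88 cross-section by about 24.21 mm².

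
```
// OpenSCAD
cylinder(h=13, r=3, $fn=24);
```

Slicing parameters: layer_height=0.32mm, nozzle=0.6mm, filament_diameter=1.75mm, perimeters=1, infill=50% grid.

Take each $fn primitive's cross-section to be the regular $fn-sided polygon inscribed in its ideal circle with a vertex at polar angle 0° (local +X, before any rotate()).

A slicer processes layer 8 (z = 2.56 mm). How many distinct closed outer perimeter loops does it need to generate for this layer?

At z = 2.56 mm: the cylinder: section is a regular 24-gon, circumradius r=3. The result has 1 disconnected region.

1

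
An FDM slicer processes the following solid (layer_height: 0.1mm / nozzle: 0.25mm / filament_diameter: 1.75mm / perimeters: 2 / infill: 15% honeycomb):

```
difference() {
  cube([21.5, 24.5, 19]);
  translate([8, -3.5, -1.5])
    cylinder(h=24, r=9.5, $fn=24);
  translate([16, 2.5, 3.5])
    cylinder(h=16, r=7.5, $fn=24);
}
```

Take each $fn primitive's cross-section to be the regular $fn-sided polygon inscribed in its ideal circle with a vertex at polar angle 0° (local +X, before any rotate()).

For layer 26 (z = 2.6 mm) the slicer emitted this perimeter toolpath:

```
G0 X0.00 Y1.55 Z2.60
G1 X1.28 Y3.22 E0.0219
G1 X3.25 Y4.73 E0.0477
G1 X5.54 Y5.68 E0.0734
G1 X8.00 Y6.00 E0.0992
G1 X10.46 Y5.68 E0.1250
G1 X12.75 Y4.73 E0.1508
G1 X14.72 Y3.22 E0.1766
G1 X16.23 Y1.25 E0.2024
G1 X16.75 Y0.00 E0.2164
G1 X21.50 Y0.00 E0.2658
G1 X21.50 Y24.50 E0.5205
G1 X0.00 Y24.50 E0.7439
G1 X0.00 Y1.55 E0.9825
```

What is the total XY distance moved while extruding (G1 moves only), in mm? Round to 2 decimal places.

94.52 mm

Sum the Euclidean lengths of each G1 segment: total = 94.52 mm.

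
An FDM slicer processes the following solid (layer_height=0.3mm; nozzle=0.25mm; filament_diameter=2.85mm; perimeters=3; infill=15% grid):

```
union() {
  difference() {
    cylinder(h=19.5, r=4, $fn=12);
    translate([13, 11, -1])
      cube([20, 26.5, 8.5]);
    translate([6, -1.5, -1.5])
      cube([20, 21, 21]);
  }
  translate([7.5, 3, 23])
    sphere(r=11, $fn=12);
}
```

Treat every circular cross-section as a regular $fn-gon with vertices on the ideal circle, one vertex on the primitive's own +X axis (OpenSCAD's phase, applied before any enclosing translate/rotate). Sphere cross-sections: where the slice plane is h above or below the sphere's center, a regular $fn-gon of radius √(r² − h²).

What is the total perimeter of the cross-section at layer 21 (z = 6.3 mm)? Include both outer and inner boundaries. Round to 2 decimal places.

At z = 6.3 mm: the r=4 cylinder contributes a regular 12-gon of circumradius 4 (perimeter = 2·12·4.000·sin(180°/12) = 24.85 mm); the 20×26.5 cube at (13, 11) contributes its full rectangle (perimeter 93.00 mm); the cube at (6, -1.5) is present — its section is the full 20×21 rectangle (perimeter 82.00 mm); Taking the first minus the rest: starting from the r=4 cylinder, the 20×26.5 cube at (13, 11) misses the remaining region (no effect); the 20×21 cube at (6, -1.5) misses the remaining region (no effect) — boundary = 24.85 mm; the sphere at (7.5, 3) is not intersected at this z (|z−center|=16.700 > r=11); Combining (union): only that combined region is present, so the union is just that shape — boundary = 24.85 mm. Overall, the cross-section is a single solid region. Total boundary length (outer) = 24.85 mm.

24.85 mm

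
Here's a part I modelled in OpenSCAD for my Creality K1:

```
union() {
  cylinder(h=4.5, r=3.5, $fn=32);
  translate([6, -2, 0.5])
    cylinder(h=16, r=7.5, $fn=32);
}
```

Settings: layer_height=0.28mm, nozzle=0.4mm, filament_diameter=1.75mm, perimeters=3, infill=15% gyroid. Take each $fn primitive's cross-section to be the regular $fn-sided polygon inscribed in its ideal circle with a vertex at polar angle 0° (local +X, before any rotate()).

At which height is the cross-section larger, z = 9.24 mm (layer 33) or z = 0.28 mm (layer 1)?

Layer 33 (z = 9.24): the cylinder does not reach this height (z outside [0, 4.5]); the r=7.5 cylinder at (6, -2) gives a regular 32-gon of circumradius 7.5 (constant along its height) (area = (32/2)·7.500²·sin(360°/32) = 175.58 mm²); Combining (union): only the r=7.5 cylinder at (6, -2) is present, so the union is just that shape — area = 175.58 mm². So its area = 175.58 mm². Layer 1 (z = 0.28): the r=3.5 cylinder contributes a regular 32-gon of circumradius 3.5 (area = (32/2)·3.500²·sin(360°/32) = 38.24 mm²); the cylinder at (6, -2) does not reach this height (z outside [0.5, 16.5]); Merging all regions: only the r=3.5 cylinder is present, so the union is just that shape — area = 38.24 mm². So its area = 38.24 mm². Layer 33 is larger (175.58 vs 38.24 mm²).

layer 33 (z = 9.24 mm)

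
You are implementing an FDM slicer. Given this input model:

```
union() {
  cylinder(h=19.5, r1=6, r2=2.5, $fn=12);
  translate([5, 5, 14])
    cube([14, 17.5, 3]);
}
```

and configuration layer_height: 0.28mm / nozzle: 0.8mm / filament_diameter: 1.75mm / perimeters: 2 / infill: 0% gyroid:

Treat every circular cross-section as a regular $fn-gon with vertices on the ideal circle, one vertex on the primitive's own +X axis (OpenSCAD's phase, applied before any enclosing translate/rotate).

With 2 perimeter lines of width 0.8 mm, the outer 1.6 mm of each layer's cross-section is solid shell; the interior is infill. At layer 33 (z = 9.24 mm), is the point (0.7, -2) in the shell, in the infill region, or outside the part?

At z = 9.24 mm: the cone (r1=6→r2=2.5) has section circumradius 4.342 here — a regular 12-gon; the cube at (5, 5) does not reach this height (z outside [14, 17]); Taking the union: only the cone is present, so the union is just that shape — 1 connected region. Overall, the cross-section is a single solid region. The nearest boundary edge runs (-0.00, -4.34)→(2.17, -3.76); distance from the point to it = 2.08 mm. The point is inside the cross-section and 2.08 mm from the nearest boundary — more than the 1.6 mm shell width (2 × 0.8), so it's in the infill interior.

infill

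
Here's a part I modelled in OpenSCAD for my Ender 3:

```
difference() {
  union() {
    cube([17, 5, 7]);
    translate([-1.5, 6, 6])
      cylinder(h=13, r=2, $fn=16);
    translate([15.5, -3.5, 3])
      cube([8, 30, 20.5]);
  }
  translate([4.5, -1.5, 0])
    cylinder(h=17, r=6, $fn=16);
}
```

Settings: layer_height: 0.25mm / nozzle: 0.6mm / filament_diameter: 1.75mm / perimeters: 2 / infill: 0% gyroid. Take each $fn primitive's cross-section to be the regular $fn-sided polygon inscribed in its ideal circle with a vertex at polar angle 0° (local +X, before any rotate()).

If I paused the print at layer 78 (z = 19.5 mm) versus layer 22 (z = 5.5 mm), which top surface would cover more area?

Layer 78 (z = 19.5): the cube is absent (z outside [0, 7]); the cylinder at (-1.5, 6) does not reach this height (z outside [6, 19]); the cube at (15.5, -3.5) (footprint 8×30) is included at this height (area 240.00 mm²); Combining (union): only the 8×30 cube at (15.5, -3.5) is present, so the union is just that shape — area = 240.00 mm²; the cylinder at (4.5, -1.5) is absent (z outside [0, 17]); Subtracting the remaining from the first: none of the subtracted shapes is present at this height, so that combined region is unchanged — area = 240.00 mm². So its area = 240.00 mm². Layer 22 (z = 5.5): the cube (footprint 17×5) is included at this height (area 85.00 mm²); the cylinder at (-1.5, 6) is absent (z outside [6, 19]); the 8×30 cube at (15.5, -3.5) contributes its full rectangle (area 240.00 mm²); Combining (union): the regions partially overlap — summed areas 325.00 mm² minus the doubly-counted overlap 7.50 mm² gives 317.50 mm² — area = 317.50 mm²; the r=6 cylinder at (4.5, -1.5) contributes a regular 16-gon of circumradius 6 (area = (16/2)·6.000²·sin(360°/16) = 110.21 mm²); Taking the first minus the rest: starting from the result so far (317.50 mm²), the r=6 cylinder at (4.5, -1.5) partially overlaps it — only the 35.85 mm² overlap (of its 110.21 mm²) is removed, clipping the outline — area = 281.65 mm². So its area = 281.65 mm². Layer 22 is larger (281.65 vs 240.00 mm²).

layer 22 (z = 5.5 mm)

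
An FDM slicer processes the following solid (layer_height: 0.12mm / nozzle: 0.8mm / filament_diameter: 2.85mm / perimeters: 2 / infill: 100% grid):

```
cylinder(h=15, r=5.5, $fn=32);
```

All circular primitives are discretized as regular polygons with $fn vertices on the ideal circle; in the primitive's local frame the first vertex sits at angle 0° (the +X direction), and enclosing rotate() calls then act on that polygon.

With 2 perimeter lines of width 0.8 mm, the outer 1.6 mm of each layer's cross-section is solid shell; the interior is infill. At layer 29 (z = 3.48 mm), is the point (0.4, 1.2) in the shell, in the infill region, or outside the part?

At z = 3.48 mm: the r=5.5 cylinder gives a regular 32-gon of circumradius 5.5 (constant along its height). Overall, the cross-section is a single solid region. The nearest boundary edge runs (2.10, 5.08)→(1.07, 5.39); distance from the point to it = 4.21 mm. The point is inside the cross-section and 4.21 mm from the nearest boundary — more than the 1.6 mm shell width (2 × 0.8), so it's in the infill interior.

infill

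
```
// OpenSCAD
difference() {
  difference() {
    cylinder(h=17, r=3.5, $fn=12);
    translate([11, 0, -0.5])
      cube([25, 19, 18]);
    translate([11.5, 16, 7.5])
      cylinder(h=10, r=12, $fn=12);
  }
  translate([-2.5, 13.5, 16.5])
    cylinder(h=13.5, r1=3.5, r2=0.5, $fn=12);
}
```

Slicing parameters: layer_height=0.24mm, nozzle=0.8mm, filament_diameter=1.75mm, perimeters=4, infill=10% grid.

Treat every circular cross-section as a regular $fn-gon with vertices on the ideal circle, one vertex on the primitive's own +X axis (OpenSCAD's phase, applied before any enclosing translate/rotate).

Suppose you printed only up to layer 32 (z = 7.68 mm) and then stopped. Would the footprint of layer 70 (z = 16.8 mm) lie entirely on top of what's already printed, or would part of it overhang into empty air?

entirely on top

Compare the two slices. At z = 7.68: the r=3.5 cylinder gives a regular 12-gon of circumradius 3.5 (constant along its height) (area = (12/2)·3.500²·sin(360°/12) = 36.75 mm²); the cube at (11, 0) (footprint 25×19) is included at this height (area 475.00 mm²); the r=12 cylinder at (11.5, 16) contributes a regular 12-gon of circumradius 12 (area = (12/2)·12.000²·sin(360°/12) = 432.00 mm²); Taking the first minus the rest: starting from the r=3.5 cylinder (36.75 mm²), the 25×19 cube at (11, 0) misses the remaining region (no effect); the r=12 cylinder at (11.5, 16) misses the remaining region (no effect) — area = 36.75 mm²; the cone at (-2.5, 13.5) is not intersected at this z (z outside [16.5, 30]); Subtracting the remaining from the first: none of the subtracted shapes is present at this height, so that combined region is unchanged — area = 36.75 mm². At z = 16.8: the cylinder: section is a regular 12-gon, circumradius r=3.5 (area = (12/2)·3.500²·sin(360°/12) = 36.75 mm²); the cube at (11, 0) (footprint 25×19) is included at this height (area 475.00 mm²); the cylinder at (11.5, 16): section is a regular 12-gon, circumradius r=12 (area = (12/2)·12.000²·sin(360°/12) = 432.00 mm²); After the difference (first − rest): starting from the r=3.5 cylinder (36.75 mm²), the 25×19 cube at (11, 0) misses the remaining region (no effect); the r=12 cylinder at (11.5, 16) misses the remaining region (no effect) — area = 36.75 mm²; the cone at (-2.5, 13.5): at t=0.022 of its height the radius interpolates to r₁+(r₂−r₁)t = 3.433, giving a regular 12-gon of that circumradius (area = (12/2)·3.433²·sin(360°/12) = 35.36 mm²); Subtracting the remaining from the first: starting from that combined region (36.75 mm²), the cone at (-2.5, 13.5) misses the remaining region (no effect) — area = 36.75 mm². Checking containment: the cross-section at z = 16.8 is a subset of the cross-section at z = 7.68.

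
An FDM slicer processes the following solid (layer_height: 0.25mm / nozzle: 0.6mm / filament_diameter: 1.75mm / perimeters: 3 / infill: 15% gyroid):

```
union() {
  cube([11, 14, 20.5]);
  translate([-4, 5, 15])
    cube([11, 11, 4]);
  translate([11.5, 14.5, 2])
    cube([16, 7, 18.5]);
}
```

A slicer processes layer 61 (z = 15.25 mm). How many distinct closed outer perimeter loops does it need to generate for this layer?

2

At z = 15.25 mm: the cube is present — its section is the full 11×14 rectangle; the cube at (-4, 5) is present — its section is the full 11×11 rectangle; the cube at (11.5, 14.5) is present — its section is the full 16×7 rectangle; Merging all regions: the regions partially overlap (shared area 63.00 mm²), so overlapping operands fuse into one piece — 2 connected regions. The result has 2 disconnected regions.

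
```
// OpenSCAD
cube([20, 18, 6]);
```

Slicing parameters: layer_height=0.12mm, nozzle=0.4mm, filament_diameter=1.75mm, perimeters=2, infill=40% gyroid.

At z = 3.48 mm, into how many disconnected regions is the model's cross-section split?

1

At z = 3.48 mm: the cube is present — its section is the full 20×18 rectangle. The result has 1 disconnected region.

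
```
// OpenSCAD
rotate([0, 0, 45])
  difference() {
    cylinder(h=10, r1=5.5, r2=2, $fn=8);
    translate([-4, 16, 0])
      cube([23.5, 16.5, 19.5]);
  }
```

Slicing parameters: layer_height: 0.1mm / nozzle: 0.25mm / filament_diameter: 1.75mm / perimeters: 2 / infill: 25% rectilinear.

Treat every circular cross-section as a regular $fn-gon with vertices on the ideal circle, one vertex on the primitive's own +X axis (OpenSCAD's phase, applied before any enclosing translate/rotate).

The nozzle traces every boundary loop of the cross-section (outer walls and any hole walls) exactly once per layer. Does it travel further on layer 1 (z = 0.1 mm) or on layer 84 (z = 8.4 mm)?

layer 1 (z = 0.1 mm)

Layer 1 (z = 0.1): the cone (r1=5.5→r2=2) has section circumradius 5.465 here — a regular 8-gon (perimeter = 2·8·5.465·sin(180°/8) = 33.46 mm); the 23.5×16.5 cube at (-4, 16) contributes its full rectangle (perimeter 80.00 mm); Subtracting the remaining from the first: starting from the cone, the 23.5×16.5 cube at (-4, 16) misses the remaining region (no effect) — boundary = 33.46 mm; (rotated 45° about Z; rotation is an isometry so areas/perimeters/island counts are preserved). So its perimeter = 33.46 mm. Layer 84 (z = 8.4): the cone contributes a regular 8-gon of circumradius 2.560 (interpolated between r1=5.5 and r2=2 at t=0.840) (perimeter = 2·8·2.560·sin(180°/8) = 15.67 mm); the cube at (-4, 16) is present — its section is the full 23.5×16.5 rectangle (perimeter 80.00 mm); Taking the first minus the rest: starting from the cone, the 23.5×16.5 cube at (-4, 16) misses the remaining region (no effect) — boundary = 15.67 mm; (whole slice rotated 45° about Z — lengths, areas and connectivity unchanged). So its perimeter = 15.67 mm. Layer 1 is larger (33.46 vs 15.67 mm).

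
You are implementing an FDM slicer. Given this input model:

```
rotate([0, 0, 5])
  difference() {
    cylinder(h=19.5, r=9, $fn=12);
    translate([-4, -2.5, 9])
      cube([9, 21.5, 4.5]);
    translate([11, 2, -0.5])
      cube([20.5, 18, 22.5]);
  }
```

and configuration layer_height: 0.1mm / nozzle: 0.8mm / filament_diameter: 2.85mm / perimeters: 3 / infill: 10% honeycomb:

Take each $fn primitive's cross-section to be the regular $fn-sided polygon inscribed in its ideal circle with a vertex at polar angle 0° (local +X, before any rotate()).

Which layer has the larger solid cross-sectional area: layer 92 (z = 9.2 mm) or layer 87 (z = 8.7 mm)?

layer 87 (z = 8.7 mm)

Layer 92 (z = 9.2): the r=9 cylinder contributes a regular 12-gon of circumradius 9 (area = (12/2)·9.000²·sin(360°/12) = 243.00 mm²); the cube at (-4, -2.5) (footprint 9×21.5) is included at this height (area 193.50 mm²); the cube at (11, 2) is present — its section is the full 20.5×18 rectangle (area 369.00 mm²); Taking the first minus the rest: starting from the r=9 cylinder (243.00 mm²), the 9×21.5 cube at (-4, -2.5) partially overlaps it — only the 97.92 mm² overlap (of its 193.50 mm²) is removed, clipping the outline; the 20.5×18 cube at (11, 2) misses the remaining region (no effect) — area = 145.08 mm²; (rotated 5° about Z; rotation is an isometry so areas/perimeters/island counts are preserved). So its area = 145.08 mm². Layer 87 (z = 8.7): the r=9 cylinder gives a regular 12-gon of circumradius 9 (constant along its height) (area = (12/2)·9.000²·sin(360°/12) = 243.00 mm²); the cube at (-4, -2.5) is not intersected at this z (z outside [9, 13.5]); the cube at (11, 2) (footprint 20.5×18) is included at this height (area 369.00 mm²); After the difference (first − rest): starting from the r=9 cylinder (243.00 mm²), the 20.5×18 cube at (11, 2) misses the remaining region (no effect) — area = 243.00 mm²; (rotated 5° about Z; rotation is an isometry so areas/perimeters/island counts are preserved). So its area = 243.00 mm². Layer 87 is larger (243.00 vs 145.08 mm²).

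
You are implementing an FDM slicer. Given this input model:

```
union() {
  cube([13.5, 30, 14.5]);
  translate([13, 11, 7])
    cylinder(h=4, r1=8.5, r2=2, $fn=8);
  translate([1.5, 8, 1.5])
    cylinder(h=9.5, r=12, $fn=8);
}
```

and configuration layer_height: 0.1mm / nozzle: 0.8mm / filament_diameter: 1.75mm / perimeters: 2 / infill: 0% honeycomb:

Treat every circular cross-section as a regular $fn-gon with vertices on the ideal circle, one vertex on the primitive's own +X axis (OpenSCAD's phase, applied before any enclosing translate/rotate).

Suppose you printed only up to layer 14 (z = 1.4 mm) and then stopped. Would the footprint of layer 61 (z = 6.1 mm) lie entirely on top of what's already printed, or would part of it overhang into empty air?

part overhangs

Compare the two slices. At z = 1.4: the cube (footprint 13.5×30) is included at this height (area 405.00 mm²); the cone at (13, 11) does not reach this height (z outside [7, 11]); the cylinder at (1.5, 8) is not intersected at this z (z outside [1.5, 11]); Merging all regions: only the 13.5×30 cube is present, so the union is just that shape — area = 405.00 mm². At z = 6.1: the cube is present — its section is the full 13.5×30 rectangle (area 405.00 mm²); the cone at (13, 11) is absent (z outside [7, 11]); the r=12 cylinder at (1.5, 8) gives a regular 8-gon of circumradius 12 (constant along its height) (area = (8/2)·12.000²·sin(360°/8) = 407.29 mm²); Combining (union): the regions partially overlap — summed areas 812.29 mm² minus the doubly-counted overlap 214.10 mm² gives 598.19 mm² — area = 598.19 mm². Checking containment: at z = 6.1 the cross-section extends beyond the z = 1.4 cross-section by about 193.19 mm².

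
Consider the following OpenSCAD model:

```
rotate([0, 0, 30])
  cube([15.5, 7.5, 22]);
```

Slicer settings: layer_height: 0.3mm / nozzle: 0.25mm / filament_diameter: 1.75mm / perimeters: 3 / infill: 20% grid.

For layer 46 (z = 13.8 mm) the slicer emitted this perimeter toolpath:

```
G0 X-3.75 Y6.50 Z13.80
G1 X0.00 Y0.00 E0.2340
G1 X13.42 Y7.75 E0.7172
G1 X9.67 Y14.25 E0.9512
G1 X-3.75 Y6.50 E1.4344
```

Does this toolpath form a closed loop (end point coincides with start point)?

Start point (G0): (-3.75, 6.50). End point (last G1): the path returns to the start — closed.

yes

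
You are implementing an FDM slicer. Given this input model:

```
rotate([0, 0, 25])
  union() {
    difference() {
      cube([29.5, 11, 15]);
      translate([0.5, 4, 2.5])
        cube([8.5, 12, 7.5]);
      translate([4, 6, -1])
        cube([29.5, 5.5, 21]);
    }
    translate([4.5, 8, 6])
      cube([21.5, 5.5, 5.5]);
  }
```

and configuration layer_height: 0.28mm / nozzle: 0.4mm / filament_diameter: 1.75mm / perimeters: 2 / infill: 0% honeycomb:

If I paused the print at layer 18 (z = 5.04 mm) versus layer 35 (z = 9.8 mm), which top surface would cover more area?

layer 35 (z = 9.8 mm)

Layer 18 (z = 5.04): the cube is present — its section is the full 29.5×11 rectangle (area 324.50 mm²); the cube at (0.5, 4) (footprint 8.5×12) is included at this height (area 102.00 mm²); the 29.5×5.5 cube at (4, 6) contributes its full rectangle (area 162.25 mm²); Taking the first minus the rest: starting from the 29.5×11 cube (324.50 mm²), the 8.5×12 cube at (0.5, 4) partially overlaps it — only the 59.50 mm² overlap (of its 102.00 mm²) is removed, clipping the outline; the 29.5×5.5 cube at (4, 6) partially overlaps it — only the 102.50 mm² overlap (of its 162.25 mm²) is removed, clipping the outline — area = 162.50 mm²; the cube at (4.5, 8) does not reach this height (z outside [6, 11.5]); Combining (union): only that combined region is present, so the union is just that shape — area = 162.50 mm²; (rotated 25° about Z; rotation is an isometry so areas/perimeters/island counts are preserved). So its area = 162.50 mm². Layer 35 (z = 9.8): the cube (footprint 29.5×11) is included at this height (area 324.50 mm²); the cube at (0.5, 4) is present — its section is the full 8.5×12 rectangle (area 102.00 mm²); the cube at (4, 6) (footprint 29.5×5.5) is included at this height (area 162.25 mm²); After the difference (first − rest): starting from the 29.5×11 cube (324.50 mm²), the 8.5×12 cube at (0.5, 4) partially overlaps it — only the 59.50 mm² overlap (of its 102.00 mm²) is removed, clipping the outline; the 29.5×5.5 cube at (4, 6) partially overlaps it — only the 102.50 mm² overlap (of its 162.25 mm²) is removed, clipping the outline — area = 162.50 mm²; the 21.5×5.5 cube at (4.5, 8) contributes its full rectangle (area 118.25 mm²); Merging all regions: the 2 present regions are separate (no shared area or edge), so areas and boundary lengths simply add and each stays a separate island — area = 280.75 mm²; (rotated 25° about Z; rotation is an isometry so areas/perimeters/island counts are preserved). So its area = 280.75 mm². Layer 35 is larger (280.75 vs 162.50 mm²).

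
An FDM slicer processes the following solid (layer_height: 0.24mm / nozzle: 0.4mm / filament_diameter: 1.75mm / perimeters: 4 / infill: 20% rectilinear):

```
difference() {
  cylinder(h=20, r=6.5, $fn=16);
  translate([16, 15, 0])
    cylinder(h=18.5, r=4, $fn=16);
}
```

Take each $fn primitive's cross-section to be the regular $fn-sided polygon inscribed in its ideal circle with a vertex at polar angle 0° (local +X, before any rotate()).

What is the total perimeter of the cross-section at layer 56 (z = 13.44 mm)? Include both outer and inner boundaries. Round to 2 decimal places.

40.58 mm

At z = 13.44 mm: the r=6.5 cylinder gives a regular 16-gon of circumradius 6.5 (constant along its height) (perimeter = 2·16·6.500·sin(180°/16) = 40.58 mm); the cylinder at (16, 15): section is a regular 16-gon, circumradius r=4 (perimeter = 2·16·4.000·sin(180°/16) = 24.97 mm); Subtracting the remaining from the first: starting from the r=6.5 cylinder, the r=4 cylinder at (16, 15) misses the remaining region (no effect) — boundary = 40.58 mm. Overall, the cross-section is a single solid region. Total boundary length (outer) = 40.58 mm.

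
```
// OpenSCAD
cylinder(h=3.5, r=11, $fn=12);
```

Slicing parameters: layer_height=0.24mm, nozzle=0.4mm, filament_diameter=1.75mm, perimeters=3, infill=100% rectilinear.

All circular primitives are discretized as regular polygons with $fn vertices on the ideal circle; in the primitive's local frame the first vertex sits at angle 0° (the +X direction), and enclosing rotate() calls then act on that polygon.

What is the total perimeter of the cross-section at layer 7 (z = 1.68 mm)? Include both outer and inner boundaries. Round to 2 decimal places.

At z = 1.68 mm: the cylinder: section is a regular 12-gon, circumradius r=11 (perimeter = 2·12·11.000·sin(180°/12) = 68.33 mm). Overall, the cross-section is a single solid region. Total boundary length (outer) = 68.33 mm.

68.33 mm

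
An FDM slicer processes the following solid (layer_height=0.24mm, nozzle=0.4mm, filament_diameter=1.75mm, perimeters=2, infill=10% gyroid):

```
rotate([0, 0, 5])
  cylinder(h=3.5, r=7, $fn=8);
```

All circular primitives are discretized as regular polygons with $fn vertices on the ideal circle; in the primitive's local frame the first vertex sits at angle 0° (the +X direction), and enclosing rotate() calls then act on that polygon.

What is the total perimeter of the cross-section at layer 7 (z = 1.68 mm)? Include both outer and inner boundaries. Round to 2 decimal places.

42.86 mm

At z = 1.68 mm: the r=7 cylinder gives a regular 8-gon of circumradius 7 (constant along its height) (perimeter = 2·8·7.000·sin(180°/8) = 42.86 mm); (rotated 5° about Z; rotation is an isometry so areas/perimeters/island counts are preserved). Overall, the cross-section is a single solid region. Total boundary length (outer) = 42.86 mm.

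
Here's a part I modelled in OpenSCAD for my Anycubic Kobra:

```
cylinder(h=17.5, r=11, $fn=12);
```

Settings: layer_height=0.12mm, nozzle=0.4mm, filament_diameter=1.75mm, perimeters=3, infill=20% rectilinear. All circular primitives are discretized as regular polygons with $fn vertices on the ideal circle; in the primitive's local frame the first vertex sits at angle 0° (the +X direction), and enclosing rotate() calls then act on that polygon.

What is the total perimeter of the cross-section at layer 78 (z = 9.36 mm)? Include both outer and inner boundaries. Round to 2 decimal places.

At z = 9.36 mm: the r=11 cylinder gives a regular 12-gon of circumradius 11 (constant along its height) (perimeter = 2·12·11.000·sin(180°/12) = 68.33 mm). Overall, the cross-section is a single solid region. Total boundary length (outer) = 68.33 mm.

68.33 mm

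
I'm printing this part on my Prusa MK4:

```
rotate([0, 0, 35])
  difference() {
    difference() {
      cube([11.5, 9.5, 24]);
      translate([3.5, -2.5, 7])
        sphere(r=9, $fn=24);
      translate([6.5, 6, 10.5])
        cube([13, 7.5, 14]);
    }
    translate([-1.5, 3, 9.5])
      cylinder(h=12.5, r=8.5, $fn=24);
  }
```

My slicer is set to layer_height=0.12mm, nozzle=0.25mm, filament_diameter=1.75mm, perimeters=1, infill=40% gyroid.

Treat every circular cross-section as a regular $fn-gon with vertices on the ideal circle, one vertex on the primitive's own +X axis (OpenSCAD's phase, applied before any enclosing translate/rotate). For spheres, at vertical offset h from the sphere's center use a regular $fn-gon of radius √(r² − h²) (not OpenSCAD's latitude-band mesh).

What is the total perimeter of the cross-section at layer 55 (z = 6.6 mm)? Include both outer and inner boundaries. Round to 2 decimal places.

At z = 6.6 mm: the cube (footprint 11.5×9.5) is included at this height (perimeter 42.00 mm); the r=9 sphere at (3.5, -2.5) contributes a regular 24-gon of circumradius √(9²−0.4²) = 8.991 (perimeter = 2·24·8.991·sin(180°/24) = 56.33 mm); the cube at (6.5, 6) is absent (z outside [10.5, 24.5]); Subtracting the remaining from the first: starting from the 11.5×9.5 cube, the r=9 sphere at (3.5, -2.5) partially overlaps it — only the 61.97 mm² overlap (of its 251.08 mm²) is removed, clipping the outline — boundary = 36.88 mm; the cylinder at (-1.5, 3) does not reach this height (z outside [9.5, 22]); Taking the first minus the rest: none of the subtracted shapes is present at this height, so the result so far is unchanged — boundary = 36.88 mm; (rotated 35° about Z; rotation is an isometry so areas/perimeters/island counts are preserved). Overall, the cross-section is a single solid region. Total boundary length (outer) = 36.88 mm.

36.88 mm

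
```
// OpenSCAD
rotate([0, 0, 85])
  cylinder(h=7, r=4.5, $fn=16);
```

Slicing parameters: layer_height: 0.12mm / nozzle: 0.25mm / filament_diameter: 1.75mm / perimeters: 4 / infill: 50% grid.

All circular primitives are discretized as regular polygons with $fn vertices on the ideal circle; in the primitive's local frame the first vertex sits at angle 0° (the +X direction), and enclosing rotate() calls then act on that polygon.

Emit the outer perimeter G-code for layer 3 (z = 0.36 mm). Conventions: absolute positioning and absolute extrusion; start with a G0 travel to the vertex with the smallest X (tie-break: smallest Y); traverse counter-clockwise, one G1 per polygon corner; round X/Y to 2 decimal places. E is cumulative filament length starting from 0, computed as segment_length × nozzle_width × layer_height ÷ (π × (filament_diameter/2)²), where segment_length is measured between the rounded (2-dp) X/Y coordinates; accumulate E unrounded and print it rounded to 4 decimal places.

G0 X-4.48 Y0.39 Z0.36
G1 X-4.29 Y-1.35 E0.0218
G1 X-3.45 Y-2.89 E0.0437
G1 X-2.08 Y-3.99 E0.0656
G1 X-0.39 Y-4.48 E0.0876
G1 X1.35 Y-4.29 E0.1094
G1 X2.89 Y-3.45 E0.1313
G1 X3.99 Y-2.08 E0.1532
G1 X4.48 Y-0.39 E0.1751
G1 X4.29 Y1.35 E0.1970
G1 X3.45 Y2.89 E0.2189
G1 X2.08 Y3.99 E0.2408
G1 X0.39 Y4.48 E0.2627
G1 X-1.35 Y4.29 E0.2845
G1 X-2.89 Y3.45 E0.3064
G1 X-3.99 Y2.08 E0.3283
G1 X-4.48 Y0.39 E0.3503

At z = 0.36 mm: the r=4.5 cylinder gives a regular 16-gon of circumradius 4.5 (constant along its height); (whole slice rotated 85° about Z — lengths, areas and connectivity unchanged). The outline is a single polygon with 16 vertices. Extrusion per mm of travel: 0.25 × 0.12 / (π × 0.875²) = 0.012473. Accumulating E over each segment gives final E = 0.3503.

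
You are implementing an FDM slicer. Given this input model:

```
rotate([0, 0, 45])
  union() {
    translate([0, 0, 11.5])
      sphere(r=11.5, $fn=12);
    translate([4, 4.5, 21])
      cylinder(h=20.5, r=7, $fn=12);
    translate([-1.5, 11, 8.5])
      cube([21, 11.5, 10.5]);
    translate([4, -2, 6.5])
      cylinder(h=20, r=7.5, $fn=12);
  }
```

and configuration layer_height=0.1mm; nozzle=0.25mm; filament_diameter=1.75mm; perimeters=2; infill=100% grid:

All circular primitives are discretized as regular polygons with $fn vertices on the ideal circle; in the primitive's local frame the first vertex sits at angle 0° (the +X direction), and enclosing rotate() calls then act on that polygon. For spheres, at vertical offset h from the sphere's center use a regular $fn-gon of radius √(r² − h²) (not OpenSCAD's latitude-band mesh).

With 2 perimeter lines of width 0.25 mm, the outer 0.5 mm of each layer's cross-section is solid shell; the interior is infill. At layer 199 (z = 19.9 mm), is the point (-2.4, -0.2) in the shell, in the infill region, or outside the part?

infill

At z = 19.9 mm: the r=11.5 sphere slices to a regular 12-gon of circumradius 7.854 (√(r²−h²) with h=8.4 from center); the cylinder at (4, 4.5) is not intersected at this z (z outside [21, 41.5]); the cube at (-1.5, 11) is absent (z outside [8.5, 19]); the r=7.5 cylinder at (4, -2) contributes a regular 12-gon of circumradius 7.5; Taking the union: the regions partially overlap (shared area 110.67 mm²), so overlapping operands fuse into one piece — 1 connected region; (whole slice rotated 45° about Z — lengths, areas and connectivity unchanged). Overall, the cross-section is a single solid region. Undo the 45° rotation: the query point maps to (-1.838, 1.556) in the un-rotated model frame. The nearest boundary edge runs (-6.80, 3.93)→(-3.93, 6.80); distance from the point to it = 5.19 mm. The point is inside the cross-section and 5.19 mm from the nearest boundary — more than the 0.5 mm shell width (2 × 0.25), so it's in the infill interior.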